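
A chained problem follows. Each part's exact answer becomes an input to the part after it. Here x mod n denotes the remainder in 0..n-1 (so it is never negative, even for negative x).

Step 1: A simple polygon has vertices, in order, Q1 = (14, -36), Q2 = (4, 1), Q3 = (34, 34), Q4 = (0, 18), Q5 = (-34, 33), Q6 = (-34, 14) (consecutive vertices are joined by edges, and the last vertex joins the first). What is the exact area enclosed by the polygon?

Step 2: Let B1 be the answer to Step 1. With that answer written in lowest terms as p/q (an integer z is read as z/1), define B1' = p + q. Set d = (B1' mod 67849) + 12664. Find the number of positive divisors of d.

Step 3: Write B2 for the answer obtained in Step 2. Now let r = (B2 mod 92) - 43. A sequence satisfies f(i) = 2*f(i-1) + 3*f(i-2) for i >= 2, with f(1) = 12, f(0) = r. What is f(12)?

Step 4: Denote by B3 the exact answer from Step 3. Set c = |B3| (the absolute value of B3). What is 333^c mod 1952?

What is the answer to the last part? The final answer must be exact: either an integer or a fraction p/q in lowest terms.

277

Step 1: cross terms: (14*1 - 4*-36)=158, (4*34 - 34*1)=102, (34*18 - 0*34)=612, (0*33 - -34*18)=612, (-34*14 - -34*33)=646, (-34*-36 - 14*14)=1028; twice the area = |3158| = 3158; area = 1579; answer 1579
Step 2: B1 = 1579; threaded value p + q = 1580; d = 14244; 14244 = 2^2 * 3 * 1187; number of divisors = (2+1) * (1+1) * (1+1) = 12; answer 12
Step 3: B2 = 12; r = -31; f(2) = 2*(12) + 3*(-31) = -69; iterating: f(2)=-69, f(3)=-102, f(4)=-411, f(5)=-1128, f(6)=-3489, f(7)=-10362, f(8)=-31191, f(9)=-93468, f(10)=-280509, f(11)=-841422, f(12)=-2524371; answer -2524371
Step 4: B3 = -2524371; c = 2524371; squarings mod 1952: 333^1=333, 333^2=1577, 333^4=81, 333^8=705, 333^16=1217, 333^32=1473, 333^64=1057, 333^128=705, 333^256=1217, 333^512=1473, 333^1024=1057, 333^2048=705, 333^4096=1217, 333^8192=1473, 333^16384=1057, 333^32768=705, 333^65536=1217, 333^131072=1473, 333^262144=1057, 333^524288=705, 333^1048576=1217, 333^2097152=1473; 333^2524371 = 333^1 * 333^2 * 333^16 * 333^64 * 333^128 * 333^1024 * 333^32768 * 333^131072 * 333^262144 * 333^2097152 = 277 (mod 1952); answer 277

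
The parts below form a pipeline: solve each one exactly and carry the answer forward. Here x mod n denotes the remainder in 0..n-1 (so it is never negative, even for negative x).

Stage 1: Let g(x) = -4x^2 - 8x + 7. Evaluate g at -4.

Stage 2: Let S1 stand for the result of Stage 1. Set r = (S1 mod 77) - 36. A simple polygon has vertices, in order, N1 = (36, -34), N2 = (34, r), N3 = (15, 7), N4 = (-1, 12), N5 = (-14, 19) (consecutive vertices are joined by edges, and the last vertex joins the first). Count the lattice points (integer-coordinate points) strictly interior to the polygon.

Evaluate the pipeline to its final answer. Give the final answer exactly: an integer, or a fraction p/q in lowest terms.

Stage 1: -4*(-4)^2 - 8*(-4)^1 + 7 = (-64) + (32) + (7) = -25; answer -25
Stage 2: S1 = -25; r = 16; cross terms: (36*16 - 34*-34)=1732, (34*7 - 15*16)=-2, (15*12 - -1*7)=187, (-1*19 - -14*12)=149, (-14*-34 - 36*19)=-208; twice the area = |1858| = 1858; area = 929; boundary points = 2 + 1 + 1 + 1 + 1 = 6; strictly interior points = area - boundary/2 + 1 = 927; answer 927

927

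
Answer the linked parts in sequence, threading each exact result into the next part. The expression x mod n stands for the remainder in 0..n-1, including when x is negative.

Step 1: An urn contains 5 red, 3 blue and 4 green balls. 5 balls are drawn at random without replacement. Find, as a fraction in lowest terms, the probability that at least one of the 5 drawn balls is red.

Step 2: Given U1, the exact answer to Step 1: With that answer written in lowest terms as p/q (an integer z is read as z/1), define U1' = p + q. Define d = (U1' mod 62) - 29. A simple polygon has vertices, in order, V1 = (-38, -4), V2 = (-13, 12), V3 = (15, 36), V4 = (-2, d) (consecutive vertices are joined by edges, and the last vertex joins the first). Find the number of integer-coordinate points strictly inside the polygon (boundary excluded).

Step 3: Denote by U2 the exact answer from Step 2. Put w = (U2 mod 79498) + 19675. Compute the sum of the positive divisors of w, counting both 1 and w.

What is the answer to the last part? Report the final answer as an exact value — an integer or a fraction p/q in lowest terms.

20736

Step 1: total draws C(12,5) = 792; complement C(7,5) = 21; favorable 792 - 21 = 771; P = 257/264; answer 257/264
Step 2: U1 = 257/264; threaded value p + q = 521; d = -4; cross terms: (-38*12 - -13*-4)=-508, (-13*36 - 15*12)=-648, (15*-4 - -2*36)=12, (-2*-4 - -38*-4)=-144; twice the area = |-1288| = 1288; area = 644; boundary points = 1 + 4 + 1 + 36 = 42; strictly interior points = area - boundary/2 + 1 = 624; answer 624
Step 3: U2 = 624; w = 20299; 20299 = 53 * 383; sigma = (1 + 53) * (1 + 383) = 54 * 384 = 20736; answer 20736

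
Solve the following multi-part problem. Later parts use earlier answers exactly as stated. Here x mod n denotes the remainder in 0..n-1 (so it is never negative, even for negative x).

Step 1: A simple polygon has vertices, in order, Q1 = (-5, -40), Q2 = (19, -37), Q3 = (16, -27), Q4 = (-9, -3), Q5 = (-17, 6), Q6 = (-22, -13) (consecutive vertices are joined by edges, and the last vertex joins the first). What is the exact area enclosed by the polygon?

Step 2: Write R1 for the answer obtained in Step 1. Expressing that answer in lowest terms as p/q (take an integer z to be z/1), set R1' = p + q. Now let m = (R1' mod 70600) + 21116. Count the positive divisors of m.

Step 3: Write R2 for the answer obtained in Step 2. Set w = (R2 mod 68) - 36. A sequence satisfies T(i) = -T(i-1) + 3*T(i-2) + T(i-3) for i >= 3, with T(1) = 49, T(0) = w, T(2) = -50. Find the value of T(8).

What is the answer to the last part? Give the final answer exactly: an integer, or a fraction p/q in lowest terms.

Step 1: cross terms: (-5*-37 - 19*-40)=945, (19*-27 - 16*-37)=79, (16*-3 - -9*-27)=-291, (-9*6 - -17*-3)=-105, (-17*-13 - -22*6)=353, (-22*-40 - -5*-13)=815; twice the area = |1796| = 1796; area = 898; answer 898
Step 2: R1 = 898; threaded value p + q = 899; m = 22015; 22015 = 5 * 7 * 17 * 37; number of divisors = (1+1) * (1+1) * (1+1) * (1+1) = 16; answer 16
Step 3: R2 = 16; w = -20; T(3) = -1*(-50) + 3*(49) + 1*(-20) = 177; iterating: T(3)=177, T(4)=-278, T(5)=759, T(6)=-1416, T(7)=3415, T(8)=-6904; answer -6904

-6904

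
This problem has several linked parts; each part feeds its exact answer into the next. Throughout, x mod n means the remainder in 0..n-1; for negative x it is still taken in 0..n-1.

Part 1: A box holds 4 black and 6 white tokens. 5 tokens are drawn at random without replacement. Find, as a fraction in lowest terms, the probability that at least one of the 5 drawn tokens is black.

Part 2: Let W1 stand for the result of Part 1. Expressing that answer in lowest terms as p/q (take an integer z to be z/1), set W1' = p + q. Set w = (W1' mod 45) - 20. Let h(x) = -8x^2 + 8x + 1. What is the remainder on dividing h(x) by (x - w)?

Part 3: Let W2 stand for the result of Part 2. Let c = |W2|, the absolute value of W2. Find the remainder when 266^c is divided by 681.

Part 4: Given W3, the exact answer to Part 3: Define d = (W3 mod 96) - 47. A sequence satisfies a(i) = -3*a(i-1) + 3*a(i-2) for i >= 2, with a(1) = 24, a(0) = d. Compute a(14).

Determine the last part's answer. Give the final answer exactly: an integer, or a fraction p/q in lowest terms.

-795258810

Part 1: total draws C(10,5) = 252; complement C(6,5) = 6; favorable 252 - 6 = 246; P = 41/42; answer 41/42
Part 2: W1 = 41/42; threaded value p + q = 83; w = 18; remainder = value at the root: -8*(18)^2 + 8*(18)^1 + 1 = (-2592) + (144) + (1) = -2447; answer -2447
Part 3: W2 = -2447; c = 2447; squarings mod 681: 266^1=266, 266^2=613, 266^4=538, 266^8=19, 266^16=361, 266^32=250, 266^64=529, 266^128=631, 266^256=457, 266^512=463, 266^1024=535, 266^2048=205; 266^2447 = 266^1 * 266^2 * 266^4 * 266^8 * 266^128 * 266^256 * 266^2048 = 425 (mod 681); answer 425
Part 4: W3 = 425; d = -6; a(2) = -3*(24) + 3*(-6) = -90; iterating: a(2)=-90, a(3)=342, a(4)=-1296, a(5)=4914, a(6)=-18630, a(7)=70632, a(8)=-267786, a(9)=1015254, a(10)=-3849120, a(11)=14593122, a(12)=-55326726, a(13)=209759544, a(14)=-795258810; answer -795258810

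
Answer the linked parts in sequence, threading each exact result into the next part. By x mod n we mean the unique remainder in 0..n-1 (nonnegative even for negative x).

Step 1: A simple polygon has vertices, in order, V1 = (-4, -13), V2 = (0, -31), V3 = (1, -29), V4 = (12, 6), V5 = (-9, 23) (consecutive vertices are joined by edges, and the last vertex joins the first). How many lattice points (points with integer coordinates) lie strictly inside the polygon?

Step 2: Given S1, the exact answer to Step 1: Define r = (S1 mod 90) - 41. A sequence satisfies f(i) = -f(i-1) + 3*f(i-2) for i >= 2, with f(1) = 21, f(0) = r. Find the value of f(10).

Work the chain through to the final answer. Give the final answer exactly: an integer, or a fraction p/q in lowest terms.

Step 1: cross terms: (-4*-31 - 0*-13)=124, (0*-29 - 1*-31)=31, (1*6 - 12*-29)=354, (12*23 - -9*6)=330, (-9*-13 - -4*23)=209; twice the area = |1048| = 1048; area = 524; boundary points = 2 + 1 + 1 + 1 + 1 = 6; strictly interior points = area - boundary/2 + 1 = 522; answer 522
Step 2: S1 = 522; r = 31; f(2) = -1*(21) + 3*(31) = 72; iterating: f(2)=72, f(3)=-9, f(4)=225, f(5)=-252, f(6)=927, f(7)=-1683, f(8)=4464, f(9)=-9513, f(10)=22905; answer 22905

22905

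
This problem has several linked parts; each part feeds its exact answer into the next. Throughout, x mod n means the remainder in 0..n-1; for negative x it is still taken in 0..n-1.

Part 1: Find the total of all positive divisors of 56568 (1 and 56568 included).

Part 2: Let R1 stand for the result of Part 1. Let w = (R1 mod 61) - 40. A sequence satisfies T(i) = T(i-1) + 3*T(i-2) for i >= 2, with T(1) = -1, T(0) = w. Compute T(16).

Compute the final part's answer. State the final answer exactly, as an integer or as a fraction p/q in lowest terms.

-4466395

Part 1: 56568 = 2^3 * 3 * 2357; sigma = (1 + 2 + 4 + 8) * (1 + 3) * (1 + 2357) = 15 * 4 * 2358 = 141480; answer 141480
Part 2: R1 = 141480; w = -19; T(2) = 1*(-1) + 3*(-19) = -58; iterating: T(2)=-58, T(3)=-61, T(4)=-235, T(5)=-418, T(6)=-1123, T(7)=-2377, T(8)=-5746, T(9)=-12877, T(10)=-30115, T(11)=-68746, T(12)=-159091, T(13)=-365329, T(14)=-842602, T(15)=-1938589, T(16)=-4466395; answer -4466395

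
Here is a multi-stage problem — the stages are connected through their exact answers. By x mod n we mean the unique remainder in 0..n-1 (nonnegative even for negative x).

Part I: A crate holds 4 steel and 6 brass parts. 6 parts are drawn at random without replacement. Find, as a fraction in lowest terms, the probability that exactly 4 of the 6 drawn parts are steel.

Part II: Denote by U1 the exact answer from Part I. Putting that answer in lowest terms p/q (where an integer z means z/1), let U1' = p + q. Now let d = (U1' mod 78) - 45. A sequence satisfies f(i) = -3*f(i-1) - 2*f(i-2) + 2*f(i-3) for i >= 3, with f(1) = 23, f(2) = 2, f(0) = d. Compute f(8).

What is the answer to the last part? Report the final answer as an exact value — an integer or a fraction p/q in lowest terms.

2650

Part I: total draws C(10,6) = 210; favorable C(4,4)*C(6,2) = 15; P = 1/14; answer 1/14
Part II: U1 = 1/14; threaded value p + q = 15; d = -30; f(3) = -3*(2) - 2*(23) + 2*(-30) = -112; iterating: f(3)=-112, f(4)=378, f(5)=-906, f(6)=1738, f(7)=-2646, f(8)=2650; answer 2650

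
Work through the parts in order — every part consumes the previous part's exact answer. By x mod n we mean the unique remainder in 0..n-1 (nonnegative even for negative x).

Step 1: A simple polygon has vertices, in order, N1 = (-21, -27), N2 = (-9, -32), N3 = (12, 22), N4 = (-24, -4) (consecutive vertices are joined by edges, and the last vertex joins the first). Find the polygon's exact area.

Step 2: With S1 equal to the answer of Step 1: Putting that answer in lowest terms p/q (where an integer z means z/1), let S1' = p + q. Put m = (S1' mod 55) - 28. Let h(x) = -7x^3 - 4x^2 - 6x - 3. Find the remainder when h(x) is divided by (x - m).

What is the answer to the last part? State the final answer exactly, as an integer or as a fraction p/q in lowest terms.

33334

Step 1: cross terms: (-21*-32 - -9*-27)=429, (-9*22 - 12*-32)=186, (12*-4 - -24*22)=480, (-24*-27 - -21*-4)=564; twice the area = |1659| = 1659; area = 1659/2; answer 1659/2
Step 2: S1 = 1659/2; threaded value p + q = 1661; m = -17; remainder = value at the root: -7*(-17)^3 - 4*(-17)^2 - 6*(-17)^1 - 3 = (34391) + (-1156) + (102) + (-3) = 33334; answer 33334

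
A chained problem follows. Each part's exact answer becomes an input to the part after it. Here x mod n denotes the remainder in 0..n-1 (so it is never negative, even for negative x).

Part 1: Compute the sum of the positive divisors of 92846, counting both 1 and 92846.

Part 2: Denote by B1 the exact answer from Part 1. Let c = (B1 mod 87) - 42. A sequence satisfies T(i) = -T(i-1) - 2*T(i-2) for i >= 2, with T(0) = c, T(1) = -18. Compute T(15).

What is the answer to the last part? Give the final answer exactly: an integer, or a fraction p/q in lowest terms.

Part 1: 92846 = 2 * 13 * 3571; sigma = (1 + 2) * (1 + 13) * (1 + 3571) = 3 * 14 * 3572 = 150024; answer 150024
Part 2: B1 = 150024; c = -6; T(2) = -1*(-18) - 2*(-6) = 30; iterating: T(2)=30, T(3)=6, T(4)=-66, T(5)=54, T(6)=78, T(7)=-186, T(8)=30, T(9)=342, T(10)=-402, T(11)=-282, T(12)=1086, T(13)=-522, T(14)=-1650, T(15)=2694; answer 2694

2694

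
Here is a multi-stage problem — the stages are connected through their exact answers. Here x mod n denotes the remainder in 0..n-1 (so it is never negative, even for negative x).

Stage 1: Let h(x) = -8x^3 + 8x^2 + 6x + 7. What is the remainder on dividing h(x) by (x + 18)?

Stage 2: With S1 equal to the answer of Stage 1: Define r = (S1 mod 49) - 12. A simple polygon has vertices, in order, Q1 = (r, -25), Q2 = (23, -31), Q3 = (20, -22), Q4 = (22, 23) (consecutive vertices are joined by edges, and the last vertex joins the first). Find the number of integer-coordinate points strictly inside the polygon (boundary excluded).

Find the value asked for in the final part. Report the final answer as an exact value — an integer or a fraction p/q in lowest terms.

Stage 1: remainder = value at the root: -8*(-18)^3 + 8*(-18)^2 + 6*(-18)^1 + 7 = (46656) + (2592) + (-108) + (7) = 49147; answer 49147
Stage 2: S1 = 49147; r = -12; cross terms: (-12*-31 - 23*-25)=947, (23*-22 - 20*-31)=114, (20*23 - 22*-22)=944, (22*-25 - -12*23)=-274; twice the area = |1731| = 1731; area = 1731/2; boundary points = 1 + 3 + 1 + 2 = 7; strictly interior points = area - boundary/2 + 1 = 863; answer 863

863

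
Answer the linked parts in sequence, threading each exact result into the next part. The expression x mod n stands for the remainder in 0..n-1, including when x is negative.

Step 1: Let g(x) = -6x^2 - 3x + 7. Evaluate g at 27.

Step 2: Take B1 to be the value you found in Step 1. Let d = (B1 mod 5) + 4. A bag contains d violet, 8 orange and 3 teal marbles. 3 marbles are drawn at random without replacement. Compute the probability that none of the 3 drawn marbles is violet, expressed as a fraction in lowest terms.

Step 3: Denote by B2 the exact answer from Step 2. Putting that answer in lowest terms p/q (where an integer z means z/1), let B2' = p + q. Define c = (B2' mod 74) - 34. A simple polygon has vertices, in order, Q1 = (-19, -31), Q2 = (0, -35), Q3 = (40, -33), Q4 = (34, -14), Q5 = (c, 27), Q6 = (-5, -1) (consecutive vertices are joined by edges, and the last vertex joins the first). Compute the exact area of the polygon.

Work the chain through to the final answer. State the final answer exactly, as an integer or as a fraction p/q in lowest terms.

3647/2

Step 1: -6*(27)^2 - 3*(27)^1 + 7 = (-4374) + (-81) + (7) = -4448; answer -4448
Step 2: B1 = -4448; d = 6; total draws C(17,3) = 680; favorable C(11,3) = 165; P = 33/136; answer 33/136
Step 3: B2 = 33/136; threaded value p + q = 169; c = -13; cross terms: (-19*-35 - 0*-31)=665, (0*-33 - 40*-35)=1400, (40*-14 - 34*-33)=562, (34*27 - -13*-14)=736, (-13*-1 - -5*27)=148, (-5*-31 - -19*-1)=136; twice the area = |3647| = 3647; area = 3647/2; answer 3647/2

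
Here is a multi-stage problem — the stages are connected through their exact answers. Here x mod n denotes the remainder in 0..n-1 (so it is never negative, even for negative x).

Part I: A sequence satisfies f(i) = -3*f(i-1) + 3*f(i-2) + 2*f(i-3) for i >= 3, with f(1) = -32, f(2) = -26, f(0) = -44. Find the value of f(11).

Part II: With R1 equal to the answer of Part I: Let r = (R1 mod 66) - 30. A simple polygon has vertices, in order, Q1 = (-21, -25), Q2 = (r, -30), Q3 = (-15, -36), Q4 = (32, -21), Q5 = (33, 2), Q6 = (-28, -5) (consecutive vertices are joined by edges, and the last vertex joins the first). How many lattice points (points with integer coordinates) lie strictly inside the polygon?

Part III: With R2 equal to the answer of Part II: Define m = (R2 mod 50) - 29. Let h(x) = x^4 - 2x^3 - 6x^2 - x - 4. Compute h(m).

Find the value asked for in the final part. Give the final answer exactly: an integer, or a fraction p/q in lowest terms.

114414

Part I: f(3) = -3*(-26) + 3*(-32) + 2*(-44) = -106; iterating: f(3)=-106, f(4)=176, f(5)=-898, f(6)=3010, f(7)=-11372, f(8)=41350, f(9)=-152146, f(10)=557744, f(11)=-2046970; answer -2046970
Part II: R1 = -2046970; r = -10; cross terms: (-21*-30 - -10*-25)=380, (-10*-36 - -15*-30)=-90, (-15*-21 - 32*-36)=1467, (32*2 - 33*-21)=757, (33*-5 - -28*2)=-109, (-28*-25 - -21*-5)=595; twice the area = |3000| = 3000; area = 1500; boundary points = 1 + 1 + 1 + 1 + 1 + 1 = 6; strictly interior points = area - boundary/2 + 1 = 1498; answer 1498
Part III: R2 = 1498; m = 19; 1*(19)^4 - 2*(19)^3 - 6*(19)^2 - 1*(19)^1 - 4 = (130321) + (-13718) + (-2166) + (-19) + (-4) = 114414; answer 114414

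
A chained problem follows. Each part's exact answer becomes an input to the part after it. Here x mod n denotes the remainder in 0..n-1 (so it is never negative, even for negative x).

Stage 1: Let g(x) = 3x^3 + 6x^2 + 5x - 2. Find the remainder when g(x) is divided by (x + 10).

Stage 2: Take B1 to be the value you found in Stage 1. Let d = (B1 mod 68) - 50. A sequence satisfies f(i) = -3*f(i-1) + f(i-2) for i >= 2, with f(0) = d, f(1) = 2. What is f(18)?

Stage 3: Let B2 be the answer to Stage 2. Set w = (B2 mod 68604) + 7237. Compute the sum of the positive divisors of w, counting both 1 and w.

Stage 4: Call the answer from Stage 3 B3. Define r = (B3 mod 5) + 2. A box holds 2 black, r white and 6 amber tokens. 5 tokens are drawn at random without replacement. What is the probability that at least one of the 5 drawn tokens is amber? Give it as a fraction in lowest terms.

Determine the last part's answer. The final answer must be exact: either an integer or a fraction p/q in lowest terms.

Stage 1: remainder = value at the root: 3*(-10)^3 + 6*(-10)^2 + 5*(-10)^1 - 2 = (-3000) + (600) + (-50) + (-2) = -2452; answer -2452
Stage 2: B1 = -2452; d = 14; f(2) = -3*(2) + 1*(14) = 8; iterating: f(2)=8, f(3)=-22, f(4)=74, f(5)=-244, f(6)=806, f(7)=-2662, f(8)=8792, f(9)=-29038, f(10)=95906, f(11)=-316756, f(12)=1046174, f(13)=-3455278, f(14)=11412008, f(15)=-37691302, f(16)=124485914, f(17)=-411149044, f(18)=1357933046; answer 1357933046
Stage 3: B2 = 1357933046; w = 61311; 61311 = 3 * 107 * 191; sigma = (1 + 3) * (1 + 107) * (1 + 191) = 4 * 108 * 192 = 82944; answer 82944
Stage 4: B3 = 82944; r = 6; total draws C(14,5) = 2002; complement C(8,5) = 56; favorable 2002 - 56 = 1946; P = 139/143; answer 139/143

139/143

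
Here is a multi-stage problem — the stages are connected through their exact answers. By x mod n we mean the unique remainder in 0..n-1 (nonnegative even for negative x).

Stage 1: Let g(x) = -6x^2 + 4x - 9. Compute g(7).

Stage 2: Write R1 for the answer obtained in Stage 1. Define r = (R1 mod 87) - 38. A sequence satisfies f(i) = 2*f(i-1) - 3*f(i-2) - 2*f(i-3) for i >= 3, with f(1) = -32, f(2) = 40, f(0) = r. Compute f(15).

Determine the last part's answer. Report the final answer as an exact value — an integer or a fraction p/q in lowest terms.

Stage 1: -6*(7)^2 + 4*(7)^1 - 9 = (-294) + (28) + (-9) = -275; answer -275
Stage 2: R1 = -275; r = 35; f(3) = 2*(40) - 3*(-32) - 2*(35) = 106; iterating: f(3)=106, f(4)=156, f(5)=-86, f(6)=-852, f(7)=-1758, f(8)=-788, f(9)=5402, f(10)=16684, f(11)=18738, f(12)=-23380, f(13)=-136342, f(14)=-240020, f(15)=-24254; answer -24254

-24254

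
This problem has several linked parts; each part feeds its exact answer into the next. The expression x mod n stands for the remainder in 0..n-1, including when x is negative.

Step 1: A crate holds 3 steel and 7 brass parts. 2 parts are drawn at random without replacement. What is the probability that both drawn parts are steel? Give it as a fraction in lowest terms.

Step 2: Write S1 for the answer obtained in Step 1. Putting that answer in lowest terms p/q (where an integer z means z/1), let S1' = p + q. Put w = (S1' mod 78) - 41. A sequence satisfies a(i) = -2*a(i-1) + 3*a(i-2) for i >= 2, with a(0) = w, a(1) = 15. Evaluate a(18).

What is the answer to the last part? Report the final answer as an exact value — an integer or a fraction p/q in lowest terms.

-3874204905

Step 1: total draws C(10,2) = 45; favorable C(3,2) = 3; P = 1/15; answer 1/15
Step 2: S1 = 1/15; threaded value p + q = 16; w = -25; a(2) = -2*(15) + 3*(-25) = -105; iterating: a(2)=-105, a(3)=255, a(4)=-825, a(5)=2415, a(6)=-7305, a(7)=21855, a(8)=-65625, a(9)=196815, a(10)=-590505, a(11)=1771455, a(12)=-5314425, a(13)=15943215, a(14)=-47829705, a(15)=143489055, a(16)=-430467225, a(17)=1291401615, a(18)=-3874204905; answer -3874204905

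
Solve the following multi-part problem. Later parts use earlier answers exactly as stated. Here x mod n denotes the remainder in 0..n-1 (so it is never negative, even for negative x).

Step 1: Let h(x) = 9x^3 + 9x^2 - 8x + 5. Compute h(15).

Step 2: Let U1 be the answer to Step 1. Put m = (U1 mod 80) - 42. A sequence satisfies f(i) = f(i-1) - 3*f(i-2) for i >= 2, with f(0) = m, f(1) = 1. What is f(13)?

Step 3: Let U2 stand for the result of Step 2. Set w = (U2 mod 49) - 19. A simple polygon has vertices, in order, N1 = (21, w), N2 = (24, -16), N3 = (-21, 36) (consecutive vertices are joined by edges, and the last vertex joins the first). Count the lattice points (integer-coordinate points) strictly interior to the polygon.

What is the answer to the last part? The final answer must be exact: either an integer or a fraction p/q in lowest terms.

279

Step 1: 9*(15)^3 + 9*(15)^2 - 8*(15)^1 + 5 = (30375) + (2025) + (-120) + (5) = 32285; answer 32285
Step 2: U1 = 32285; m = 3; f(2) = 1*(1) - 3*(3) = -8; iterating: f(2)=-8, f(3)=-11, f(4)=13, f(5)=46, f(6)=7, f(7)=-131, f(8)=-152, f(9)=241, f(10)=697, f(11)=-26, f(12)=-2117, f(13)=-2039; answer -2039
Step 3: U2 = -2039; w = 0; cross terms: (21*-16 - 24*0)=-336, (24*36 - -21*-16)=528, (-21*0 - 21*36)=-756; twice the area = |-564| = 564; area = 282; boundary points = 1 + 1 + 6 = 8; strictly interior points = area - boundary/2 + 1 = 279; answer 279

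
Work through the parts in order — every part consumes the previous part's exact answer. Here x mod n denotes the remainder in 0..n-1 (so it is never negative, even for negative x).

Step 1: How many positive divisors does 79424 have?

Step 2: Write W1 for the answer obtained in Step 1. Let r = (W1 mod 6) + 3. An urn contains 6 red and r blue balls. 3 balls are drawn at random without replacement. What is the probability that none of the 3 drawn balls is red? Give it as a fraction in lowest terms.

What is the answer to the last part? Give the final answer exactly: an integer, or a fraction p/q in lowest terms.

Step 1: 79424 = 2^6 * 17 * 73; number of divisors = (6+1) * (1+1) * (1+1) = 28; answer 28
Step 2: W1 = 28; r = 7; total draws C(13,3) = 286; favorable C(7,3) = 35; P = 35/286; answer 35/286

35/286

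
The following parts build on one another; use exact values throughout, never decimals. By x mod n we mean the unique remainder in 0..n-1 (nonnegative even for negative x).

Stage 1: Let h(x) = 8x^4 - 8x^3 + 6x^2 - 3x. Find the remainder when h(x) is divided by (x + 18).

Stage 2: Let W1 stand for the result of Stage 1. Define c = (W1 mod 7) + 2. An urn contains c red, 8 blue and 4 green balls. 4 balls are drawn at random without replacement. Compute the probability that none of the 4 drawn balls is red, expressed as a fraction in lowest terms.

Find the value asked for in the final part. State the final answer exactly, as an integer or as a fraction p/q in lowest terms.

Stage 1: remainder = value at the root: 8*(-18)^4 - 8*(-18)^3 + 6*(-18)^2 - 3*(-18)^1 = (839808) + (46656) + (1944) + (54) = 888462; answer 888462
Stage 2: W1 = 888462; c = 3; total draws C(15,4) = 1365; favorable C(12,4) = 495; P = 33/91; answer 33/91

33/91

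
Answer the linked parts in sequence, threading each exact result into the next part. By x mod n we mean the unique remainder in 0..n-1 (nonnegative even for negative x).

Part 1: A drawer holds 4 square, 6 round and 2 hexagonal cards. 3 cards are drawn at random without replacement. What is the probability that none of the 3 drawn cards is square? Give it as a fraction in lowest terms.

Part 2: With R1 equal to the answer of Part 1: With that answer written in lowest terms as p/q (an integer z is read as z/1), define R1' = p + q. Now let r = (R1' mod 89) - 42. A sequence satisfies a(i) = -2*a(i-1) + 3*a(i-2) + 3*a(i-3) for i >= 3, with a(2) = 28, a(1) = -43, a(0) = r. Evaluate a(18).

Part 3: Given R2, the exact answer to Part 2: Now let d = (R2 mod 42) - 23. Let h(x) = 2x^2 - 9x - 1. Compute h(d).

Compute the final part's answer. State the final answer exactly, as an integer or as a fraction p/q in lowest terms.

Part 1: total draws C(12,3) = 220; favorable C(8,3) = 56; P = 14/55; answer 14/55
Part 2: R1 = 14/55; threaded value p + q = 69; r = 27; a(3) = -2*(28) + 3*(-43) + 3*(27) = -104; iterating: a(3)=-104, a(4)=163, a(5)=-554, a(6)=1285, a(7)=-3743, a(8)=9679, a(9)=-26732, a(10)=71272, a(11)=-193703, a(12)=521026, a(13)=-1409345, a(14)=3800659, a(15)=-10266275, a(16)=27706492, a(17)=-74809832, a(18)=201940315; answer 201940315
Part 3: R2 = 201940315; d = 8; 2*(8)^2 - 9*(8)^1 - 1 = (128) + (-72) + (-1) = 55; answer 55

55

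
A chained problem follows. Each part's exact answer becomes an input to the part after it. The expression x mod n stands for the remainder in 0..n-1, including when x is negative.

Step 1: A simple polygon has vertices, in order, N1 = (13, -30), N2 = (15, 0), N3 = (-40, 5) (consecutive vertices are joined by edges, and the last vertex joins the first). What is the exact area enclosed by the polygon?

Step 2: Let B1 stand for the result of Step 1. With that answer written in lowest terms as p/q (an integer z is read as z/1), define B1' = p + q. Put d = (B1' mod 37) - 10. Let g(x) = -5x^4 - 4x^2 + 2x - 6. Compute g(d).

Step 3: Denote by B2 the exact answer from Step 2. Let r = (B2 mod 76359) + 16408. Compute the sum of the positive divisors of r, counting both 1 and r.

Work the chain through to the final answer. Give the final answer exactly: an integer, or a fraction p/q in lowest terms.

Step 1: cross terms: (13*0 - 15*-30)=450, (15*5 - -40*0)=75, (-40*-30 - 13*5)=1135; twice the area = |1660| = 1660; area = 830; answer 830
Step 2: B1 = 830; threaded value p + q = 831; d = 7; -5*(7)^4 - 4*(7)^2 + 2*(7)^1 - 6 = (-12005) + (-196) + (14) + (-6) = -12193; answer -12193
Step 3: B2 = -12193; r = 80574; 80574 = 2 * 3 * 13 * 1033; sigma = (1 + 2) * (1 + 3) * (1 + 13) * (1 + 1033) = 3 * 4 * 14 * 1034 = 173712; answer 173712

173712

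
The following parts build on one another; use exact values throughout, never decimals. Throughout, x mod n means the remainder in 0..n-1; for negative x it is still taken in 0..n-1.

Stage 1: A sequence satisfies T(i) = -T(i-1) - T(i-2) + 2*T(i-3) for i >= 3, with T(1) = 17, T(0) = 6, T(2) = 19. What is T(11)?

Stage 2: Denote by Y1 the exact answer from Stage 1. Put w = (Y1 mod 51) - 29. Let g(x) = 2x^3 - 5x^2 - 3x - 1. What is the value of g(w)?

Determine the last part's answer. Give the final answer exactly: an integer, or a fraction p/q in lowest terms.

-52897

Stage 1: T(3) = -1*(19) - 1*(17) + 2*(6) = -24; iterating: T(3)=-24, T(4)=39, T(5)=23, T(6)=-110, T(7)=165, T(8)=-9, T(9)=-376, T(10)=715, T(11)=-357; answer -357
Stage 2: Y1 = -357; w = -29; 2*(-29)^3 - 5*(-29)^2 - 3*(-29)^1 - 1 = (-48778) + (-4205) + (87) + (-1) = -52897; answer -52897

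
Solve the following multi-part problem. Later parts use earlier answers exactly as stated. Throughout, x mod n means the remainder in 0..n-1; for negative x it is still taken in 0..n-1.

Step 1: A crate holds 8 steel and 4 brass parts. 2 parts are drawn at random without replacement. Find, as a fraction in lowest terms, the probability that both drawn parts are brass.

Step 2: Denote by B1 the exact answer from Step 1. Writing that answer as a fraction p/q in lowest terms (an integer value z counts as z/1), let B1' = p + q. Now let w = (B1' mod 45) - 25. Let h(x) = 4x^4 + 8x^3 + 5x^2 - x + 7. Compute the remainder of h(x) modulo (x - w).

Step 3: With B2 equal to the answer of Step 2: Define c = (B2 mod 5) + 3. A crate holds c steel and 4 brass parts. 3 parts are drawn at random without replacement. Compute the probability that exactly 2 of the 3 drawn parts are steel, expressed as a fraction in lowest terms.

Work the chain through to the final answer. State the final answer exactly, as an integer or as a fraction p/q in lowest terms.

Step 1: total draws C(12,2) = 66; favorable C(4,2) = 6; P = 1/11; answer 1/11
Step 2: B1 = 1/11; threaded value p + q = 12; w = -13; remainder = value at the root: 4*(-13)^4 + 8*(-13)^3 + 5*(-13)^2 - 1*(-13)^1 + 7 = (114244) + (-17576) + (845) + (13) + (7) = 97533; answer 97533
Step 3: B2 = 97533; c = 6; total draws C(10,3) = 120; favorable C(6,2)*C(4,1) = 60; P = 1/2; answer 1/2

1/2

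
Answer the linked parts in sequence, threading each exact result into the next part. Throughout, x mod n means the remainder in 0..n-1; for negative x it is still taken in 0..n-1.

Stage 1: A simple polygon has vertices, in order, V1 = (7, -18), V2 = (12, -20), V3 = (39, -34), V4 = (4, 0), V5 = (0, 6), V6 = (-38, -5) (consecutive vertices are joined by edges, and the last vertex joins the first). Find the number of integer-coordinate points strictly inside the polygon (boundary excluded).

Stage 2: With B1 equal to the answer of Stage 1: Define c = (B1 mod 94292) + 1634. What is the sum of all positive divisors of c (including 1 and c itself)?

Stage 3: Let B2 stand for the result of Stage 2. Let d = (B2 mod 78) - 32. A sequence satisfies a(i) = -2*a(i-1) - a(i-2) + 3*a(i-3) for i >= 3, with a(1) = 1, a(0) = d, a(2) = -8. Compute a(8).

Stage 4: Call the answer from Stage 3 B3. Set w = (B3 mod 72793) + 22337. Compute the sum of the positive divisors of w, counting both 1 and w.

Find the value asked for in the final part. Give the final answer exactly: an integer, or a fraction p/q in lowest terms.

65520

Stage 1: cross terms: (7*-20 - 12*-18)=76, (12*-34 - 39*-20)=372, (39*0 - 4*-34)=136, (4*6 - 0*0)=24, (0*-5 - -38*6)=228, (-38*-18 - 7*-5)=719; twice the area = |1555| = 1555; area = 1555/2; boundary points = 1 + 1 + 1 + 2 + 1 + 1 = 7; strictly interior points = area - boundary/2 + 1 = 775; answer 775
Stage 2: B1 = 775; c = 2409; 2409 = 3 * 11 * 73; sigma = (1 + 3) * (1 + 11) * (1 + 73) = 4 * 12 * 74 = 3552; answer 3552
Stage 3: B2 = 3552; d = 10; a(3) = -2*(-8) - 1*(1) + 3*(10) = 45; iterating: a(3)=45, a(4)=-79, a(5)=89, a(6)=36, a(7)=-398, a(8)=1027; answer 1027
Stage 4: B3 = 1027; w = 23364; 23364 = 2^2 * 3^2 * 11 * 59; sigma = (1 + 2 + 4) * (1 + 3 + 9) * (1 + 11) * (1 + 59) = 7 * 13 * 12 * 60 = 65520; answer 65520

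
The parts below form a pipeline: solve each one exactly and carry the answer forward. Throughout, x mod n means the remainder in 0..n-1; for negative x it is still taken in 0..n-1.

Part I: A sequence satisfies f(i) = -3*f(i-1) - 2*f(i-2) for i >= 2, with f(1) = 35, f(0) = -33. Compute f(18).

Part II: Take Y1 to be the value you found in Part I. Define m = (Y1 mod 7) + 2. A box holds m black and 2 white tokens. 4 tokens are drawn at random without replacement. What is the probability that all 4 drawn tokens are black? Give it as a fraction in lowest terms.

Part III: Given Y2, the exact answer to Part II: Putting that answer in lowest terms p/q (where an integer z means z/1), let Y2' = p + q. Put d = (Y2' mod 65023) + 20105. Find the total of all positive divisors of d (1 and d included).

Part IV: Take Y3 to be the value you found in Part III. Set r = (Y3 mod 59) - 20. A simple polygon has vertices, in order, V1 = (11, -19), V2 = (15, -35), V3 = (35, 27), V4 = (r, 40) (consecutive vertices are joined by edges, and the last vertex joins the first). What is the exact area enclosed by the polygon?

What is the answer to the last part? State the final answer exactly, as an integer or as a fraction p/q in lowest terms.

Part I: f(2) = -3*(35) - 2*(-33) = -39; iterating: f(2)=-39, f(3)=47, f(4)=-63, f(5)=95, f(6)=-159, f(7)=287, f(8)=-543, f(9)=1055, f(10)=-2079, f(11)=4127, f(12)=-8223, f(13)=16415, f(14)=-32799, f(15)=65567, f(16)=-131103, f(17)=262175, f(18)=-524319; answer -524319
Part II: Y1 = -524319; m = 4; total draws C(6,4) = 15; favorable C(4,4) = 1; P = 1/15; answer 1/15
Part III: Y2 = 1/15; threaded value p + q = 16; d = 20121; 20121 = 3 * 19 * 353; sigma = (1 + 3) * (1 + 19) * (1 + 353) = 4 * 20 * 354 = 28320; answer 28320
Part IV: Y3 = 28320; r = -20; cross terms: (11*-35 - 15*-19)=-100, (15*27 - 35*-35)=1630, (35*40 - -20*27)=1940, (-20*-19 - 11*40)=-60; twice the area = |3410| = 3410; area = 1705; answer 1705

1705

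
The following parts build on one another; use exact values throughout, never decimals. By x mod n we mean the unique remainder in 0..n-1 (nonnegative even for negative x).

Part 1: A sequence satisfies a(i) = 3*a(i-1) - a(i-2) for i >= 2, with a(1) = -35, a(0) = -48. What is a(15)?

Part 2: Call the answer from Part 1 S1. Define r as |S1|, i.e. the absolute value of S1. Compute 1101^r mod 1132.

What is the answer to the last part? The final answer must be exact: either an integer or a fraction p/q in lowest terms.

Part 1: a(2) = 3*(-35) - 1*(-48) = -57; iterating: a(2)=-57, a(3)=-136, a(4)=-351, a(5)=-917, a(6)=-2400, a(7)=-6283, a(8)=-16449, a(9)=-43064, a(10)=-112743, a(11)=-295165, a(12)=-772752, a(13)=-2023091, a(14)=-5296521, a(15)=-13866472; answer -13866472
Part 2: S1 = -13866472; r = 13866472; squarings mod 1132: 1101^1=1101, 1101^2=961, 1101^4=941, 1101^8=257, 1101^16=393, 1101^32=497, 1101^64=233, 1101^128=1085, 1101^256=1077, 1101^512=761, 1101^1024=669, 1101^2048=421, 1101^4096=649, 1101^8192=97, 1101^16384=353, 1101^32768=89, 1101^65536=1129, 1101^131072=9, 1101^262144=81, 1101^524288=901, 1101^1048576=157, 1101^2097152=877, 1101^4194304=501, 1101^8388608=829; 1101^13866472 = 1101^8 * 1101^32 * 1101^64 * 1101^128 * 1101^256 * 1101^1024 * 1101^4096 * 1101^32768 * 1101^65536 * 1101^131072 * 1101^1048576 * 1101^4194304 * 1101^8388608 = 41 (mod 1132); answer 41

41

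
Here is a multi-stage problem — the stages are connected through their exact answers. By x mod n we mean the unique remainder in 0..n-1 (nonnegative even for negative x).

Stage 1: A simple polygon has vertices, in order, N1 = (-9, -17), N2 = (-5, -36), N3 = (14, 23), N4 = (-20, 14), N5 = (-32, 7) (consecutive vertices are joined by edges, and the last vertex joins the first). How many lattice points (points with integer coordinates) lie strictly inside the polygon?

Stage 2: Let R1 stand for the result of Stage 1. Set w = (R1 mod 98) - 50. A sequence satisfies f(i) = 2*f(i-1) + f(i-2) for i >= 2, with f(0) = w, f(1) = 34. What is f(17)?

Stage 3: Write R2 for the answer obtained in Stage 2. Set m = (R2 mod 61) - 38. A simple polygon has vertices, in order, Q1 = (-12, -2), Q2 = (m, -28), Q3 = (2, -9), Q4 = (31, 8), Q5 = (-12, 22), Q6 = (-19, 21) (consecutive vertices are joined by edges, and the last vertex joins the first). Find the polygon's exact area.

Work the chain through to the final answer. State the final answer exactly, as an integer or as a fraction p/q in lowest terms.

957

Stage 1: cross terms: (-9*-36 - -5*-17)=239, (-5*23 - 14*-36)=389, (14*14 - -20*23)=656, (-20*7 - -32*14)=308, (-32*-17 - -9*7)=607; twice the area = |2199| = 2199; area = 2199/2; boundary points = 1 + 1 + 1 + 1 + 1 = 5; strictly interior points = area - boundary/2 + 1 = 1098; answer 1098
Stage 2: R1 = 1098; w = -30; f(2) = 2*(34) + 1*(-30) = 38; iterating: f(2)=38, f(3)=110, f(4)=258, f(5)=626, f(6)=1510, f(7)=3646, f(8)=8802, f(9)=21250, f(10)=51302, f(11)=123854, f(12)=299010, f(13)=721874, f(14)=1742758, f(15)=4207390, f(16)=10157538, f(17)=24522466; answer 24522466
Stage 3: R2 = 24522466; m = 1; cross terms: (-12*-28 - 1*-2)=338, (1*-9 - 2*-28)=47, (2*8 - 31*-9)=295, (31*22 - -12*8)=778, (-12*21 - -19*22)=166, (-19*-2 - -12*21)=290; twice the area = |1914| = 1914; area = 957; answer 957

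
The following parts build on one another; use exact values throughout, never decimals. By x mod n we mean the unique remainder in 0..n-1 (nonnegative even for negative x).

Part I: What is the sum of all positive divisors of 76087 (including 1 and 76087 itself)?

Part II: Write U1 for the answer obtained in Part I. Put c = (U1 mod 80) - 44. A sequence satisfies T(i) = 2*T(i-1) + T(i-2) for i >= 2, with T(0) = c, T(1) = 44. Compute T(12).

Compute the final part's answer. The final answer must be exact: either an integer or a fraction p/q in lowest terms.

678732

Part I: 76087 = 11 * 6917; sigma = (1 + 11) * (1 + 6917) = 12 * 6918 = 83016; answer 83016
Part II: U1 = 83016; c = 12; T(2) = 2*(44) + 1*(12) = 100; iterating: T(2)=100, T(3)=244, T(4)=588, T(5)=1420, T(6)=3428, T(7)=8276, T(8)=19980, T(9)=48236, T(10)=116452, T(11)=281140, T(12)=678732; answer 678732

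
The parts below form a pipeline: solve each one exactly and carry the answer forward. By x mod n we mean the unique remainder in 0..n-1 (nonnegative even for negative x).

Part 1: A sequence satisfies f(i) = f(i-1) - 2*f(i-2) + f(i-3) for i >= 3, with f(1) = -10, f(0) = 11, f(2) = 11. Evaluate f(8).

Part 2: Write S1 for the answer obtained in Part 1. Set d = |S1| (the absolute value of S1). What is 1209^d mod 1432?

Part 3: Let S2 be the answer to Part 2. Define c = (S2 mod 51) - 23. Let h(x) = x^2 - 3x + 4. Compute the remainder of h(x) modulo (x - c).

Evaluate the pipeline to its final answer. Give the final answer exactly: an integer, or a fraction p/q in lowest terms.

602

Part 1: f(3) = 1*(11) - 2*(-10) + 1*(11) = 42; iterating: f(3)=42, f(4)=10, f(5)=-63, f(6)=-41, f(7)=95, f(8)=114; answer 114
Part 2: S1 = 114; d = 114; squarings mod 1432: 1209^1=1209, 1209^2=1041, 1209^4=1089, 1209^8=225, 1209^16=505, 1209^32=129, 1209^64=889; 1209^114 = 1209^2 * 1209^16 * 1209^32 * 1209^64 = 865 (mod 1432); answer 865
Part 3: S2 = 865; c = 26; remainder = value at the root: 1*(26)^2 - 3*(26)^1 + 4 = (676) + (-78) + (4) = 602; answer 602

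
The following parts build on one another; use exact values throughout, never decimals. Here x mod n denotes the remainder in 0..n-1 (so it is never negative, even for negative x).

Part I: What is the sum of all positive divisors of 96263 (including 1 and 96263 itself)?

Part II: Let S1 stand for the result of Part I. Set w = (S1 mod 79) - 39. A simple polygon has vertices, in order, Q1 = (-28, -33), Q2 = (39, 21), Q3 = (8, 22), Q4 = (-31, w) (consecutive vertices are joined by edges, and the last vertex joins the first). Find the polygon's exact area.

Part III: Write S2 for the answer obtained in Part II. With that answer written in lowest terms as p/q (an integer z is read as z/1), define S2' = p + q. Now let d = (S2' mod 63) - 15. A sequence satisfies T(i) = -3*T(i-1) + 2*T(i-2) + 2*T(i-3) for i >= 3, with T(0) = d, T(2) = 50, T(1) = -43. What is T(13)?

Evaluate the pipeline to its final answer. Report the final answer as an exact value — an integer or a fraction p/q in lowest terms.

Part I: 96263 is prime, so its only divisors are 1 and 96263; sigma = 1 + 96263 = 96264; answer 96264
Part II: S1 = 96264; w = 3; cross terms: (-28*21 - 39*-33)=699, (39*22 - 8*21)=690, (8*3 - -31*22)=706, (-31*-33 - -28*3)=1107; twice the area = |3202| = 3202; area = 1601; answer 1601
Part III: S2 = 1601; threaded value p + q = 1602; d = 12; T(3) = -3*(50) + 2*(-43) + 2*(12) = -212; iterating: T(3)=-212, T(4)=650, T(5)=-2274, T(6)=7698, T(7)=-26342, T(8)=89874, T(9)=-306910, T(10)=1047794, T(11)=-3577454, T(12)=12214130, T(13)=-41701710; answer -41701710

-41701710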